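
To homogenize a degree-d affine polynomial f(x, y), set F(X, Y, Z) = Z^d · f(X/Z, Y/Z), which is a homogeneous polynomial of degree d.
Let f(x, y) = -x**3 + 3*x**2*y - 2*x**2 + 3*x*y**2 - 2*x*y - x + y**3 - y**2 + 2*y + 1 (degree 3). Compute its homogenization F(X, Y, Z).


F(X, Y, Z) = -X**3 + 3*X**2*Y - 2*X**2*Z + 3*X*Y**2 - 2*X*Y*Z - X*Z**2 + Y**3 - Y**2*Z + 2*Y*Z**2 + Z**3

deg(f) = 3.
Substitute x = X/Z, y = Y/Z into f, then multiply by Z^3.
  monomial -1·x^3·y^0 ↦ -1·X^3·Y^0·Z^0.
  monomial 3·x^2·y^1 ↦ 3·X^2·Y^1·Z^0.
  monomial -2·x^2·y^0 ↦ -2·X^2·Y^0·Z^1.
  monomial 3·x^1·y^2 ↦ 3·X^1·Y^2·Z^0.
  monomial -2·x^1·y^1 ↦ -2·X^1·Y^1·Z^1.
  monomial -1·x^1·y^0 ↦ -1·X^1·Y^0·Z^2.
  monomial 1·x^0·y^3 ↦ 1·X^0·Y^3·Z^0.
  monomial -1·x^0·y^2 ↦ -1·X^0·Y^2·Z^1.
  monomial 2·x^0·y^1 ↦ 2·X^0·Y^1·Z^2.
  monomial 1·x^0·y^0 ↦ 1·X^0·Y^0·Z^3.
Collecting: F(X, Y, Z) = -X**3 + 3*X**2*Y - 2*X**2*Z + 3*X*Y**2 - 2*X*Y*Z - X*Z**2 + Y**3 - Y**2*Z + 2*Y*Z**2 + Z**3.


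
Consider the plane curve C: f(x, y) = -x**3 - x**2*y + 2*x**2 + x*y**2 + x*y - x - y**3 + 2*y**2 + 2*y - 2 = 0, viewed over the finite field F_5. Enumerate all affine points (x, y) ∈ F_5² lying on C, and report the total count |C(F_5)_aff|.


Affine F_5-points: {(0, 3), (1, 4), (2, 3), (3, 2)}; count = 4.

For each of the 25 pairs (x, y) ∈ F_5², evaluate f(x, y) mod 5. Record the zeros.
  x = 0: [0↦3, 1↦1, 2↦2, 3↦0, 4↦4]  zeros at y ∈ {3}
  x = 1: [0↦3, 1↦2, 2↦1, 3↦4, 4↦0]  zeros at y ∈ {4}
  x = 2: [0↦1, 1↦4, 2↦4, 3↦0, 4↦1]  zeros at y ∈ {3}
  x = 3: [0↦1, 1↦1, 2↦0, 3↦2, 4↦1]  zeros at y ∈ {2}
  x = 4: [0↦2, 1↦2, 2↦3, 3↦4, 4↦4]  zeros at y ∈ ∅
Collecting zeros: affine points = {(0, 3), (1, 4), (2, 3), (3, 2)}.
Total count |C(F_5)_aff| = 4.


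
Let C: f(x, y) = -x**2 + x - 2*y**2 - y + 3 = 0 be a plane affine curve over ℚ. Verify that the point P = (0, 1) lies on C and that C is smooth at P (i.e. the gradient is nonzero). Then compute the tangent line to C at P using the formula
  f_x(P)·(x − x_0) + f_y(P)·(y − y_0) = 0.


Tangent line at P: x - 5*y + 5 = 0.

Step 1: f(0, 1) = 0, so P lies on C.
Step 2: partial derivatives
  f_x(x, y) = 1 - 2*x, f_y(x, y) = -4*y - 1.
  f_x(P) = 1, f_y(P) = -5 (gradient nonzero, so P is smooth).
Step 3: tangent line at P: 1·(x − 0) + -5·(y − 1) = 0.
Expanding: x - 5*y + 5 = 0.


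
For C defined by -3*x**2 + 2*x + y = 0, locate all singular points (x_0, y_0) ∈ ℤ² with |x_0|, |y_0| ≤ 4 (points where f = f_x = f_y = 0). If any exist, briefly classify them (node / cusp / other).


No singular points in the scanned grid; C is smooth there.

Compute partial derivatives:
  f_x = 2 - 6*x.
  f_y = 1.
f_y = 1 is a nonzero constant, so f_y never vanishes: no point (x, y) can satisfy f = f_x = f_y = 0. In particular no (x, y) ∈ {−4, ..., 4}² is singular; the curve is smooth.


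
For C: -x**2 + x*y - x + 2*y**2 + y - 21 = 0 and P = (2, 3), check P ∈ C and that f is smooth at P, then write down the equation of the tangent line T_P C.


Tangent line at P: -2*x + 15*y - 41 = 0.

Step 1: f(2, 3) = 0, so P lies on C.
Step 2: partial derivatives
  f_x(x, y) = -2*x + y - 1, f_y(x, y) = x + 4*y + 1.
  f_x(P) = -2, f_y(P) = 15 (gradient nonzero, so P is smooth).
Step 3: tangent line at P: -2·(x − 2) + 15·(y − 3) = 0.
Expanding: -2*x + 15*y - 41 = 0.


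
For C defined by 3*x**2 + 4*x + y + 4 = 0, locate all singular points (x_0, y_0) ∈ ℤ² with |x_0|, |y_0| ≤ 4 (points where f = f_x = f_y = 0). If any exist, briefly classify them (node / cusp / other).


No singular points in the scanned grid; C is smooth there.

Compute partial derivatives:
  f_x = 6*x + 4.
  f_y = 1.
f_y = 1 is a nonzero constant, so f_y never vanishes: no point (x, y) can satisfy f = f_x = f_y = 0. In particular no (x, y) ∈ {−4, ..., 4}² is singular; the curve is smooth.


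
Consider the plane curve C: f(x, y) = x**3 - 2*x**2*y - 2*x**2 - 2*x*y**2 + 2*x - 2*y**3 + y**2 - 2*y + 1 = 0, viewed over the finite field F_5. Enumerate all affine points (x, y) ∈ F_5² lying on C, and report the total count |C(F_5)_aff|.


Affine F_5-points: {(0, 2), (0, 3), (1, 1), (2, 0), (2, 1), (3, 2), (4, 4)}; count = 7.

For each of the 25 pairs (x, y) ∈ F_5², evaluate f(x, y) mod 5. Record the zeros.
  x = 0: [0↦1, 1↦3, 2↦0, 3↦0, 4↦1]  zeros at y ∈ {2, 3}
  x = 1: [0↦2, 1↦0, 2↦4, 3↦2, 4↦2]  zeros at y ∈ {1}
  x = 2: [0↦0, 1↦0, 2↦2, 3↦4, 4↦4]  zeros at y ∈ {0, 1}
  x = 3: [0↦1, 1↦4, 2↦0, 3↦2, 4↦3]  zeros at y ∈ {2}
  x = 4: [0↦1, 1↦3, 2↦4, 3↦2, 4↦0]  zeros at y ∈ {4}
Collecting zeros: affine points = {(0, 2), (0, 3), (1, 1), (2, 0), (2, 1), (3, 2), (4, 4)}.
Total count |C(F_5)_aff| = 7.


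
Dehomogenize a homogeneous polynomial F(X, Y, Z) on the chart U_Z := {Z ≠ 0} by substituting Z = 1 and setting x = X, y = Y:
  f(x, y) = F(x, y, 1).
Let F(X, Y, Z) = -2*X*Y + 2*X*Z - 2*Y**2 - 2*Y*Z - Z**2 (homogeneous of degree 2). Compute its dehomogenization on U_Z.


f(x, y) = -2*x*y + 2*x - 2*y**2 - 2*y - 1

On U_Z we set Z = 1. Each monomial c·X^i·Y^j·Z^k in F becomes c·x^i·y^j·1^k = c·x^i·y^j.
Substituting Z = 1: F(X, Y, 1) = -2*x*y + 2*x - 2*y**2 - 2*y - 1.
Note: deg(f) ≤ deg(F) = 2; strict inequality happens when F is divisible by Z (lost terms).


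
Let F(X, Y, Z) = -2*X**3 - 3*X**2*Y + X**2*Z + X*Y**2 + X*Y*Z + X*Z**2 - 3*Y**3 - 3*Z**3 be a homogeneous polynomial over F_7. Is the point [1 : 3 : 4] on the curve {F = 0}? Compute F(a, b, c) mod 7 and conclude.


F(1,3,4) ≡ 2 (mod 7); P is NOT on the curve.

Evaluate F(1, 3, 4) term-by-term (mod 7).
  -2*X**3 ↦ -2·1·1·1 = -2
  -3*X**2*Y ↦ -3·1·3·1 = -9
  X**2*Z ↦ 1·1·1·4 = 4
  X*Y**2 ↦ 1·1·9·1 = 9
  X*Y*Z ↦ 1·1·3·4 = 12
  X*Z**2 ↦ 1·1·1·16 = 16
  -3*Y**3 ↦ -3·1·27·1 = -81
  -3*Z**3 ↦ -3·1·1·64 = -192
Sum: F(1, 3, 4) = (-2) + (-9) + (4) + (9) + (12) + (16) + (-81) + (-192) = -243.
Reducing mod 7: -243 ≡ 2 (mod 7).
Since F(a, b, c) ≡ 2 ≠ 0 (mod 7), P does NOT lie on the curve.


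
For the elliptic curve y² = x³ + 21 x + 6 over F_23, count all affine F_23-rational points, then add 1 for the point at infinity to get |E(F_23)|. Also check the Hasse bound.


Affine points = {(0, 11), (0, 12), (3, 2), (3, 21), (4, 4), (4, 19), (5, 11), (5, 12), (6, 7), (6, 16), (7, 6), (7, 17), (9, 2), (9, 21), (11, 2), (11, 21), (12, 10), (12, 13), (14, 10), (14, 13), (15, 4), (15, 19), (17, 3), (17, 20), (18, 11), (18, 12), (20, 10), (20, 13), (21, 5), (21, 18)}; affine count = 30; |E(F_23)| = 31.

Discriminant check: Δ ∝ 4a³ + 27b² = 4·21³ + 27·6² = 4·9261 + 27·36 ≡ 20 (mod 23). Nonzero ⇒ E is nonsingular.
For each x ∈ F_23, compute rhs = x³ + 21·x + 6 mod 23, then count y ∈ F_23 with y² ≡ rhs.
  x = 0: rhs = 6, matching y values: 11, 12 (2 points).
  x = 1: rhs = 5, matching y values: none (0 points).
  x = 2: rhs = 10, matching y values: none (0 points).
  x = 3: rhs = 4, matching y values: 2, 21 (2 points).
  x = 4: rhs = 16, matching y values: 4, 19 (2 points).
  x = 5: rhs = 6, matching y values: 11, 12 (2 points).
  x = 6: rhs = 3, matching y values: 7, 16 (2 points).
  x = 7: rhs = 13, matching y values: 6, 17 (2 points).
  x = 8: rhs = 19, matching y values: none (0 points).
  x = 9: rhs = 4, matching y values: 2, 21 (2 points).
  x = 10: rhs = 20, matching y values: none (0 points).
  x = 11: rhs = 4, matching y values: 2, 21 (2 points).
  x = 12: rhs = 8, matching y values: 10, 13 (2 points).
  x = 13: rhs = 15, matching y values: none (0 points).
  x = 14: rhs = 8, matching y values: 10, 13 (2 points).
  x = 15: rhs = 16, matching y values: 4, 19 (2 points).
  x = 16: rhs = 22, matching y values: none (0 points).
  x = 17: rhs = 9, matching y values: 3, 20 (2 points).
  x = 18: rhs = 6, matching y values: 11, 12 (2 points).
  x = 19: rhs = 19, matching y values: none (0 points).
  x = 20: rhs = 8, matching y values: 10, 13 (2 points).
  x = 21: rhs = 2, matching y values: 5, 18 (2 points).
  x = 22: rhs = 7, matching y values: none (0 points).
Total affine count: 30.
Full point count |E(F_23)| = 30 + 1 = 31.
Hasse bound: |31 − (23+1)| = |7| = 7 ≤ 2√23 ≈ 9.5917 ✓.


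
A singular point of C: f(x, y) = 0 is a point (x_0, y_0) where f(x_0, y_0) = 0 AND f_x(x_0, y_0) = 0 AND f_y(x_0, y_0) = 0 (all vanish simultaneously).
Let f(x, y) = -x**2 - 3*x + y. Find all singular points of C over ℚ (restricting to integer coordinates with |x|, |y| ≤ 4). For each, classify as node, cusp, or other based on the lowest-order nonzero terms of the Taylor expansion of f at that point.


No singular points in the scanned grid; C is smooth there.

Compute partial derivatives:
  f_x = -2*x - 3.
  f_y = 1.
f_y = 1 is a nonzero constant, so f_y never vanishes: no point (x, y) can satisfy f = f_x = f_y = 0. In particular no (x, y) ∈ {−4, ..., 4}² is singular; the curve is smooth.


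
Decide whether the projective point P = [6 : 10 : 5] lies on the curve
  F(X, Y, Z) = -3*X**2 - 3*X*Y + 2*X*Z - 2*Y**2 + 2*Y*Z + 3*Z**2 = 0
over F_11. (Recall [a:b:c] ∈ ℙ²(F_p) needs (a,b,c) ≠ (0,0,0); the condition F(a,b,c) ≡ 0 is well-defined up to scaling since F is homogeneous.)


F(6,10,5) ≡ 0 (mod 11); P is on the curve.

Evaluate F(6, 10, 5) term-by-term (mod 11).
  -3*X**2 ↦ -3·36·1·1 = -108
  -3*X*Y ↦ -3·6·10·1 = -180
  2*X*Z ↦ 2·6·1·5 = 60
  -2*Y**2 ↦ -2·1·100·1 = -200
  2*Y*Z ↦ 2·1·10·5 = 100
  3*Z**2 ↦ 3·1·1·25 = 75
Sum: F(6, 10, 5) = (-108) + (-180) + (60) + (-200) + (100) + (75) = -253.
Reducing mod 11: -253 ≡ 0 (mod 11).
Since F(a, b, c) ≡ 0 (mod 11), P lies on the curve.


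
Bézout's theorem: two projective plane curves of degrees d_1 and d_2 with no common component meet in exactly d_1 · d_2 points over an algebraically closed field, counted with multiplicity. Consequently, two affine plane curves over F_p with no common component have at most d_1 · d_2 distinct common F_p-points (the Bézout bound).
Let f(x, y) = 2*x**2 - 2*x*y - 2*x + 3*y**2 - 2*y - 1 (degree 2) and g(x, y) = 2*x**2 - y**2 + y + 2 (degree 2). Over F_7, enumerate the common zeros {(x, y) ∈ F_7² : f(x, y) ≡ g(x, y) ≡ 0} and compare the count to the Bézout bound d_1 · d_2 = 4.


Common zeros: {(0, 2), (3, 3)}; count = 2; Bézout bound = 4.

deg(f) = 2, deg(g) = 2, so Bézout bound = 4.
Scan x ∈ F_7. For each x, list the y ∈ F_7 with f(x, y) ≡ 0 and those with g(x, y) ≡ 0 (mod 7); the common zeros in that column are the intersection.
  x = 0: f ≡ 0 at y ∈ {1, 2}; g ≡ 0 at y ∈ {2, 6}; common: {2}.
  x = 1: f ≡ 0 at y ∈ {3}; g ≡ 0 at y ∈ ∅; common: ∅.
  x = 2: f ≡ 0 at y ∈ {1}; g ≡ 0 at y ∈ ∅; common: ∅.
  x = 3: f ≡ 0 at y ∈ {2, 3}; g ≡ 0 at y ∈ {3, 5}; common: {3}.
  x = 4: f ≡ 0 at y ∈ ∅; g ≡ 0 at y ∈ {3, 5}; common: ∅.
  x = 5: f ≡ 0 at y ∈ ∅; g ≡ 0 at y ∈ ∅; common: ∅.
  x = 6: f ≡ 0 at y ∈ ∅; g ≡ 0 at y ∈ ∅; common: ∅.
Collecting: common zeros = {(0, 2), (3, 3)}, so the count is 2.
Comparison with the Bézout bound: 2 ≤ 4 = deg(f)·deg(g), as expected for curves with no common component (the affine F_7-count falls short of the bound because intersections may lie at infinity, over extension fields, or carry multiplicity).


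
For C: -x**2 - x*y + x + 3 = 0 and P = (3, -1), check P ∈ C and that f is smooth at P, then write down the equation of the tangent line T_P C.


Tangent line at P: -4*x - 3*y + 9 = 0.

Step 1: f(3, -1) = 0, so P lies on C.
Step 2: partial derivatives
  f_x(x, y) = -2*x - y + 1, f_y(x, y) = -x.
  f_x(P) = -4, f_y(P) = -3 (gradient nonzero, so P is smooth).
Step 3: tangent line at P: -4·(x − 3) + -3·(y − -1) = 0.
Expanding: -4*x - 3*y + 9 = 0.


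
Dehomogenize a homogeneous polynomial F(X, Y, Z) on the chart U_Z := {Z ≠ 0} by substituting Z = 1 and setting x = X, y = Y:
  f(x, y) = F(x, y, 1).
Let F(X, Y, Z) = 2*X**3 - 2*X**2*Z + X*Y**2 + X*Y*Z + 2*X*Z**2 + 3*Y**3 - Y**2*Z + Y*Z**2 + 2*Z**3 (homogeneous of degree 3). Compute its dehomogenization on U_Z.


f(x, y) = 2*x**3 - 2*x**2 + x*y**2 + x*y + 2*x + 3*y**3 - y**2 + y + 2

On U_Z we set Z = 1. Each monomial c·X^i·Y^j·Z^k in F becomes c·x^i·y^j·1^k = c·x^i·y^j.
Substituting Z = 1: F(X, Y, 1) = 2*x**3 - 2*x**2 + x*y**2 + x*y + 2*x + 3*y**3 - y**2 + y + 2.
Note: deg(f) ≤ deg(F) = 3; strict inequality happens when F is divisible by Z (lost terms).


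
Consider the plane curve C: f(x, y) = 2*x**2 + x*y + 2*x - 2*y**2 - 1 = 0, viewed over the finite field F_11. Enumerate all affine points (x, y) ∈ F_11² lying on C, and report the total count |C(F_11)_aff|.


Affine F_11-points: {(0, 4), (0, 7), (1, 7), (1, 10), (2, 0), (2, 1), (4, 3), (4, 10), (8, 0), (8, 4), (10, 2), (10, 3)}; count = 12.

For each of the 121 pairs (x, y) ∈ F_11², evaluate f(x, y) mod 11. Record the zeros.
  x = 0: [0↦10, 1↦8, 2↦2, 3↦3, 4↦0, 5↦4, 6↦4, 7↦0, 8↦3, 9↦2, 10↦8]  zeros at y ∈ {4, 7}
  x = 1: [0↦3, 1↦2, 2↦8, 3↦10, 4↦8, 5↦2, 6↦3, 7↦0, 8↦4, 9↦4, 10↦0]  zeros at y ∈ {7, 10}
  x = 2: [0↦0, 1↦0, 2↦7, 3↦10, 4↦9, 5↦4, 6↦6, 7↦4, 8↦9, 9↦10, 10↦7]  zeros at y ∈ {0, 1}
  x = 3: [0↦1, 1↦2, 2↦10, 3↦3, 4↦3, 5↦10, 6↦2, 7↦1, 8↦7, 9↦9, 10↦7]  zeros at y ∈ ∅
  x = 4: [0↦6, 1↦8, 2↦6, 3↦0, 4↦1, 5↦9, 6↦2, 7↦2, 8↦9, 9↦1, 10↦0]  zeros at y ∈ {3, 10}
  x = 5: [0↦4, 1↦7, 2↦6, 3↦1, 4↦3, 5↦1, 6↦6, 7↦7, 8↦4, 9↦8, 10↦8]  zeros at y ∈ ∅
  x = 6: [0↦6, 1↦10, 2↦10, 3↦6, 4↦9, 5↦8, 6↦3, 7↦5, 8↦3, 9↦8, 10↦9]  zeros at y ∈ ∅
  x = 7: [0↦1, 1↦6, 2↦7, 3↦4, 4↦8, 5↦8, 6↦4, 7↦7, 8↦6, 9↦1, 10↦3]  zeros at y ∈ ∅
  x = 8: [0↦0, 1↦6, 2↦8, 3↦6, 4↦0, 5↦1, 6↦9, 7↦2, 8↦2, 9↦9, 10↦1]  zeros at y ∈ {0, 4}
  x = 9: [0↦3, 1↦10, 2↦2, 3↦1, 4↦7, 5↦9, 6↦7, 7↦1, 8↦2, 9↦10, 10↦3]  zeros at y ∈ ∅
  x = 10: [0↦10, 1↦7, 2↦0, 3↦0, 4↦7, 5↦10, 6↦9, 7↦4, 8↦6, 9↦4, 10↦9]  zeros at y ∈ {2, 3}
Collecting zeros: affine points = {(0, 4), (0, 7), (1, 7), (1, 10), (2, 0), (2, 1), (4, 3), (4, 10), (8, 0), (8, 4), (10, 2), (10, 3)}.
Total count |C(F_11)_aff| = 12.


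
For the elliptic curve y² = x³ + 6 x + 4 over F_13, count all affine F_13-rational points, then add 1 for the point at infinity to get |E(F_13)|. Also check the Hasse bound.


Affine points = {(0, 2), (0, 11), (3, 6), (3, 7), (4, 1), (4, 12), (5, 4), (5, 9), (6, 3), (6, 10), (7, 5), (7, 8), (11, 6), (11, 7), (12, 6), (12, 7)}; affine count = 16; |E(F_13)| = 17.

Discriminant check: Δ ∝ 4a³ + 27b² = 4·6³ + 27·4² = 4·216 + 27·16 ≡ 9 (mod 13). Nonzero ⇒ E is nonsingular.
For each x ∈ F_13, compute rhs = x³ + 6·x + 4 mod 13, then count y ∈ F_13 with y² ≡ rhs.
  x = 0: rhs = 4, matching y values: 2, 11 (2 points).
  x = 1: rhs = 11, matching y values: none (0 points).
  x = 2: rhs = 11, matching y values: none (0 points).
  x = 3: rhs = 10, matching y values: 6, 7 (2 points).
  x = 4: rhs = 1, matching y values: 1, 12 (2 points).
  x = 5: rhs = 3, matching y values: 4, 9 (2 points).
  x = 6: rhs = 9, matching y values: 3, 10 (2 points).
  x = 7: rhs = 12, matching y values: 5, 8 (2 points).
  x = 8: rhs = 5, matching y values: none (0 points).
  x = 9: rhs = 7, matching y values: none (0 points).
  x = 10: rhs = 11, matching y values: none (0 points).
  x = 11: rhs = 10, matching y values: 6, 7 (2 points).
  x = 12: rhs = 10, matching y values: 6, 7 (2 points).
Total affine count: 16.
Full point count |E(F_13)| = 16 + 1 = 17.
Hasse bound: |17 − (13+1)| = |3| = 3 ≤ 2√13 ≈ 7.2111 ✓.


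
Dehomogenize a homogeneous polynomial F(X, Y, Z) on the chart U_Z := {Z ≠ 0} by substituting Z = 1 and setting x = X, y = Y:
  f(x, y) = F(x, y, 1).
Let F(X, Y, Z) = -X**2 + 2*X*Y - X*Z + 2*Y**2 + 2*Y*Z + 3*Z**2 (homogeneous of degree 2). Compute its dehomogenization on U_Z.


f(x, y) = -x**2 + 2*x*y - x + 2*y**2 + 2*y + 3

On U_Z we set Z = 1. Each monomial c·X^i·Y^j·Z^k in F becomes c·x^i·y^j·1^k = c·x^i·y^j.
Substituting Z = 1: F(X, Y, 1) = -x**2 + 2*x*y - x + 2*y**2 + 2*y + 3.
Note: deg(f) ≤ deg(F) = 2; strict inequality happens when F is divisible by Z (lost terms).


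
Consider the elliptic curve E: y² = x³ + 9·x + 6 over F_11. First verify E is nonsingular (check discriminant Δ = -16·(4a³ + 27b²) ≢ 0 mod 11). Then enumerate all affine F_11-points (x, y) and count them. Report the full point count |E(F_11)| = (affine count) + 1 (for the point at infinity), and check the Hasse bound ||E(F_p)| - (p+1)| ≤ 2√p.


Affine points = {(1, 4), (1, 7), (3, 4), (3, 7), (5, 0), (6, 1), (6, 10), (7, 4), (7, 7)}; affine count = 9; |E(F_11)| = 10.

Discriminant check: Δ ∝ 4a³ + 27b² = 4·9³ + 27·6² = 4·729 + 27·36 ≡ 5 (mod 11). Nonzero ⇒ E is nonsingular.
For each x ∈ F_11, compute rhs = x³ + 9·x + 6 mod 11, then count y ∈ F_11 with y² ≡ rhs.
  x = 0: rhs = 6, matching y values: none (0 points).
  x = 1: rhs = 5, matching y values: 4, 7 (2 points).
  x = 2: rhs = 10, matching y values: none (0 points).
  x = 3: rhs = 5, matching y values: 4, 7 (2 points).
  x = 4: rhs = 7, matching y values: none (0 points).
  x = 5: rhs = 0, matching y values: 0 (1 points).
  x = 6: rhs = 1, matching y values: 1, 10 (2 points).
  x = 7: rhs = 5, matching y values: 4, 7 (2 points).
  x = 8: rhs = 7, matching y values: none (0 points).
  x = 9: rhs = 2, matching y values: none (0 points).
  x = 10: rhs = 7, matching y values: none (0 points).
Total affine count: 9.
Full point count |E(F_11)| = 9 + 1 = 10.
Hasse bound: |10 − (11+1)| = |-2| = 2 ≤ 2√11 ≈ 6.6332 ✓.


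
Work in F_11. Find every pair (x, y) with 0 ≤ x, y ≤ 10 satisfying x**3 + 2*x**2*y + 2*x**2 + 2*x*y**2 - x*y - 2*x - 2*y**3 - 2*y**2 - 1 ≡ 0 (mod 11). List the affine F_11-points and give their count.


Affine F_11-points: {(1, 0), (2, 0), (3, 1), (6, 0), (6, 5), (7, 9), (8, 4), (8, 7), (9, 10), (10, 8)}; count = 10.

For each of the 121 pairs (x, y) ∈ F_11², evaluate f(x, y) mod 11. Record the zeros.
  x = 0: [0↦10, 1↦6, 2↦8, 3↦4, 4↦4, 5↦7, 6↦1, 7↦7, 8↦2, 9↦7, 10↦10]  zeros at y ∈ ∅
  x = 1: [0↦0, 1↦10, 2↦8, 3↦4, 4↦8, 5↦8, 6↦3, 7↦3, 8↦7, 9↦3, 10↦1]  zeros at y ∈ {0}
  x = 2: [0↦0, 1↦6, 2↦4, 3↦4, 4↦5, 5↦6, 6↦6, 7↦4, 8↦10, 9↦1, 10↦9]  zeros at y ∈ {0}
  x = 3: [0↦5, 1↦0, 2↦2, 3↦10, 4↦1, 5↦7, 6↦5, 7↦5, 8↦6, 9↦7, 10↦7]  zeros at y ∈ {1}
  x = 4: [0↦10, 1↦9, 2↦8, 3↦6, 4↦2, 5↦6, 6↦6, 7↦1, 8↦1, 9↦5, 10↦1]  zeros at y ∈ ∅
  x = 5: [0↦10, 1↦6, 2↦6, 3↦9, 4↦3, 5↦9, 6↦4, 7↦9, 8↦1, 9↦1, 10↦8]  zeros at y ∈ ∅
  x = 6: [0↦0, 1↦8, 2↦2, 3↦3, 4↦10, 5↦0, 6↦5, 7↦2, 8↦1, 9↦1, 10↦1]  zeros at y ∈ {0, 5}
  x = 7: [0↦8, 1↦10, 2↦2, 3↦5, 4↦7, 5↦7, 6↦4, 7↦8, 8↦7, 9↦0, 10↦8]  zeros at y ∈ {9}
  x = 8: [0↦7, 1↦7, 2↦1, 3↦10, 4↦0, 5↦3, 6↦7, 7↦0, 8↦3, 9↦4, 10↦2]  zeros at y ∈ {4, 7}
  x = 9: [0↦3, 1↦5, 2↦5, 3↦2, 4↦6, 5↦5, 6↦9, 7↦6, 8↦6, 9↦8, 10↦0]  zeros at y ∈ {10}
  x = 10: [0↦2, 1↦10, 2↦9, 3↦9, 4↦9, 5↦8, 6↦5, 7↦10, 8↦0, 9↦7, 10↦8]  zeros at y ∈ {8}
Collecting zeros: affine points = {(1, 0), (2, 0), (3, 1), (6, 0), (6, 5), (7, 9), (8, 4), (8, 7), (9, 10), (10, 8)}.
Total count |C(F_11)_aff| = 10.


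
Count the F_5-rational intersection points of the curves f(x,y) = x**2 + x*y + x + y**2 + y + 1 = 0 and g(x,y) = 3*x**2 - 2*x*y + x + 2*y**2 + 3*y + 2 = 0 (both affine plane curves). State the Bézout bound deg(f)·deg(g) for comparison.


Common zeros: ∅; count = 0; Bézout bound = 4.

deg(f) = 2, deg(g) = 2, so Bézout bound = 4.
Scan x ∈ F_5. For each x, list the y ∈ F_5 with f(x, y) ≡ 0 and those with g(x, y) ≡ 0 (mod 5); the common zeros in that column are the intersection.
  x = 0: f ≡ 0 at y ∈ ∅; g ≡ 0 at y ∈ ∅; common: ∅.
  x = 1: f ≡ 0 at y ∈ ∅; g ≡ 0 at y ∈ ∅; common: ∅.
  x = 2: f ≡ 0 at y ∈ {3, 4}; g ≡ 0 at y ∈ ∅; common: ∅.
  x = 3: f ≡ 0 at y ∈ {2, 4}; g ≡ 0 at y ∈ ∅; common: ∅.
  x = 4: f ≡ 0 at y ∈ {2, 3}; g ≡ 0 at y ∈ ∅; common: ∅.
Collecting: common zeros = ∅, so the count is 0.
Comparison with the Bézout bound: 0 ≤ 4 = deg(f)·deg(g), as expected for curves with no common component (the affine F_5-count falls short of the bound because intersections may lie at infinity, over extension fields, or carry multiplicity).


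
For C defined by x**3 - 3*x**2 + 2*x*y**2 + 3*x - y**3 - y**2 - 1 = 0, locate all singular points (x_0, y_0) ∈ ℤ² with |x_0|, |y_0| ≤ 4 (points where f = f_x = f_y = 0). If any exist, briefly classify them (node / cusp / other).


Singular points: {(1, 0)}; classification: cusp.

Compute partial derivatives:
  f_x = 3*x**2 - 6*x + 2*y**2 + 3.
  f_y = 4*x*y - 3*y**2 - 2*y.
Scan x_0 ∈ {−4, ..., 4}. For each x_0, f_y(x_0, y) is a polynomial in y; find its integer roots y ∈ {−4, ..., 4}, then test f_x and f at those candidates.
  x = -4: f_y(-4, y) = -3*y**2 - 18*y; vanishes at y ∈ {0}. (-4, 0): f_x = 75 ≠ 0.
  x = -3: f_y(-3, y) = -3*y**2 - 14*y; vanishes at y ∈ {0}. (-3, 0): f_x = 48 ≠ 0.
  x = -2: f_y(-2, y) = -3*y**2 - 10*y; vanishes at y ∈ {0}. (-2, 0): f_x = 27 ≠ 0.
  x = -1: f_y(-1, y) = -3*y**2 - 6*y; vanishes at y ∈ {-2, 0}. (-1, -2): f_x = 20 ≠ 0; (-1, 0): f_x = 12 ≠ 0.
  x = 0: f_y(0, y) = -3*y**2 - 2*y; vanishes at y ∈ {0}. (0, 0): f_x = 3 ≠ 0.
  x = 1: f_y(1, y) = -3*y**2 + 2*y; vanishes at y ∈ {0}. (1, 0): f_x = 0, f = 0 — SINGULAR.
  x = 2: f_y(2, y) = -3*y**2 + 6*y; vanishes at y ∈ {0, 2}. (2, 0): f_x = 3 ≠ 0; (2, 2): f_x = 11 ≠ 0.
  x = 3: f_y(3, y) = -3*y**2 + 10*y; vanishes at y ∈ {0}. (3, 0): f_x = 12 ≠ 0.
  x = 4: f_y(4, y) = -3*y**2 + 14*y; vanishes at y ∈ {0}. (4, 0): f_x = 27 ≠ 0.
Only singular point on the grid: (1, 0).
Classify: substitute x = 1 + u, y = 0 + v and expand: f = u**3 + 2*u*v**2 - v**3 + v**2.
No constant or linear terms (consistent with a singular point). Quadratic part: v**2. Cubic part: u**3 + 2*u*v**2 - v**3.
The quadratic part v**2 is a perfect square, so there is a single (double) tangent line v = 0, i.e. y = 0. Restricting the cubic part to that line (v = 0) leaves u**3 ≠ 0, so f is not divisible by v and the branch is v² ≈ -u**3 to lowest order — this is a cusp.
Classification: cusp.


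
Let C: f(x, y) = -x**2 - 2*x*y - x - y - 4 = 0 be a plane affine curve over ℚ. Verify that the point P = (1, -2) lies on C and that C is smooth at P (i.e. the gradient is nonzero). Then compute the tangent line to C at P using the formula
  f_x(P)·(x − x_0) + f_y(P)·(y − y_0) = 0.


Tangent line at P: x - 3*y - 7 = 0.

Step 1: f(1, -2) = 0, so P lies on C.
Step 2: partial derivatives
  f_x(x, y) = -2*x - 2*y - 1, f_y(x, y) = -2*x - 1.
  f_x(P) = 1, f_y(P) = -3 (gradient nonzero, so P is smooth).
Step 3: tangent line at P: 1·(x − 1) + -3·(y − -2) = 0.
Expanding: x - 3*y - 7 = 0.


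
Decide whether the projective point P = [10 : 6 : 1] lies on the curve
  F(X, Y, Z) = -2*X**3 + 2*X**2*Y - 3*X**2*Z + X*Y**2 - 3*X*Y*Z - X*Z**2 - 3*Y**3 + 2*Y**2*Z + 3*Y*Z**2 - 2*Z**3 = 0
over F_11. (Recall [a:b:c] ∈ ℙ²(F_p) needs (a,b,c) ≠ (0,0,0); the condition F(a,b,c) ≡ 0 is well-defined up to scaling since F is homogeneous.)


F(10,6,1) ≡ 6 (mod 11); P is NOT on the curve.

Evaluate F(10, 6, 1) term-by-term (mod 11).
  -2*X**3 ↦ -2·1000·1·1 = -2000
  2*X**2*Y ↦ 2·100·6·1 = 1200
  -3*X**2*Z ↦ -3·100·1·1 = -300
  X*Y**2 ↦ 1·10·36·1 = 360
  -3*X*Y*Z ↦ -3·10·6·1 = -180
  -X*Z**2 ↦ -1·10·1·1 = -10
  -3*Y**3 ↦ -3·1·216·1 = -648
  2*Y**2*Z ↦ 2·1·36·1 = 72
  3*Y*Z**2 ↦ 3·1·6·1 = 18
  -2*Z**3 ↦ -2·1·1·1 = -2
Sum: F(10, 6, 1) = (-2000) + (1200) + (-300) + (360) + (-180) + (-10) + (-648) + (72) + (18) + (-2) = -1490.
Reducing mod 11: -1490 ≡ 6 (mod 11).
Since F(a, b, c) ≡ 6 ≠ 0 (mod 11), P does NOT lie on the curve.


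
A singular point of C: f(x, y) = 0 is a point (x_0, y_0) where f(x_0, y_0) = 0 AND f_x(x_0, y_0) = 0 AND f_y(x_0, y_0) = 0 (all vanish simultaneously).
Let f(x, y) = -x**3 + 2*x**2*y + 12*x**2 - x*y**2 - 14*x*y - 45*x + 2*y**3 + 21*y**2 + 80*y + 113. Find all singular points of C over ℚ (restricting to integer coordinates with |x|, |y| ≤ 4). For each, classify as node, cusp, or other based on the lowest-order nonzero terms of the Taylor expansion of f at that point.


Singular points: {(2, -3)}; classification: cusp.

Compute partial derivatives:
  f_x = -3*x**2 + 4*x*y + 24*x - y**2 - 14*y - 45.
  f_y = 2*x**2 - 2*x*y - 14*x + 6*y**2 + 42*y + 80.
Scan x_0 ∈ {−4, ..., 4}. For each x_0, f_y(x_0, y) is a polynomial in y; find its integer roots y ∈ {−4, ..., 4}, then test f_x and f at those candidates.
  x = -4: f_y(-4, y) = 6*y**2 + 50*y + 168; no integer root y with |y| ≤ 4.
  x = -3: f_y(-3, y) = 6*y**2 + 48*y + 140; no integer root y with |y| ≤ 4.
  x = -2: f_y(-2, y) = 6*y**2 + 46*y + 116; no integer root y with |y| ≤ 4.
  x = -1: f_y(-1, y) = 6*y**2 + 44*y + 96; no integer root y with |y| ≤ 4.
  x = 0: f_y(0, y) = 6*y**2 + 42*y + 80; no integer root y with |y| ≤ 4.
  x = 1: f_y(1, y) = 6*y**2 + 40*y + 68; no integer root y with |y| ≤ 4.
  x = 2: f_y(2, y) = 6*y**2 + 38*y + 60; vanishes at y ∈ {-3}. (2, -3): f_x = 0, f = 0 — SINGULAR.
  x = 3: f_y(3, y) = 6*y**2 + 36*y + 56; no integer root y with |y| ≤ 4.
  x = 4: f_y(4, y) = 6*y**2 + 34*y + 56; no integer root y with |y| ≤ 4.
Only singular point on the grid: (2, -3).
Classify: substitute x = 2 + u, y = -3 + v and expand: f = -u**3 + 2*u**2*v - u*v**2 + 2*v**3 + v**2.
No constant or linear terms (consistent with a singular point). Quadratic part: v**2. Cubic part: -u**3 + 2*u**2*v - u*v**2 + 2*v**3.
The quadratic part v**2 is a perfect square, so there is a single (double) tangent line v = 0, i.e. y = -3. Restricting the cubic part to that line (v = 0) leaves -u**3 ≠ 0, so f is not divisible by v and the branch is v² ≈ u**3 to lowest order — this is a cusp.
Classification: cusp.


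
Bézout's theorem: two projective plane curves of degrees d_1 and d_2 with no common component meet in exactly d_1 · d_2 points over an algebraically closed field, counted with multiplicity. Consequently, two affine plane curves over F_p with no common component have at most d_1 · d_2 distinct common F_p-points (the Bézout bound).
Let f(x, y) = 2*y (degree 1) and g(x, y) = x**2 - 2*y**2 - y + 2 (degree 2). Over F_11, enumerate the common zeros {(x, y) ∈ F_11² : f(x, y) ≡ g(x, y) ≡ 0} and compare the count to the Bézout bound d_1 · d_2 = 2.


Common zeros: {(3, 0), (8, 0)}; count = 2; Bézout bound = 2.

deg(f) = 1, deg(g) = 2, so Bézout bound = 2.
Scan x ∈ F_11. For each x, list the y ∈ F_11 with f(x, y) ≡ 0 and those with g(x, y) ≡ 0 (mod 11); the common zeros in that column are the intersection.
  x = 0: f ≡ 0 at y ∈ {0}; g ≡ 0 at y ∈ ∅; common: ∅.
  x = 1: f ≡ 0 at y ∈ {0}; g ≡ 0 at y ∈ {1, 4}; common: ∅.
  x = 2: f ≡ 0 at y ∈ {0}; g ≡ 0 at y ∈ {7, 9}; common: ∅.
  x = 3: f ≡ 0 at y ∈ {0}; g ≡ 0 at y ∈ {0, 5}; common: {0}.
  x = 4: f ≡ 0 at y ∈ {0}; g ≡ 0 at y ∈ ∅; common: ∅.
  x = 5: f ≡ 0 at y ∈ {0}; g ≡ 0 at y ∈ ∅; common: ∅.
  x = 6: f ≡ 0 at y ∈ {0}; g ≡ 0 at y ∈ ∅; common: ∅.
  x = 7: f ≡ 0 at y ∈ {0}; g ≡ 0 at y ∈ ∅; common: ∅.
  x = 8: f ≡ 0 at y ∈ {0}; g ≡ 0 at y ∈ {0, 5}; common: {0}.
  x = 9: f ≡ 0 at y ∈ {0}; g ≡ 0 at y ∈ {7, 9}; common: ∅.
  x = 10: f ≡ 0 at y ∈ {0}; g ≡ 0 at y ∈ {1, 4}; common: ∅.
Collecting: common zeros = {(3, 0), (8, 0)}, so the count is 2.
Comparison with the Bézout bound: 2 ≤ 2 = deg(f)·deg(g), as expected for curves with no common component (the bound is attained).


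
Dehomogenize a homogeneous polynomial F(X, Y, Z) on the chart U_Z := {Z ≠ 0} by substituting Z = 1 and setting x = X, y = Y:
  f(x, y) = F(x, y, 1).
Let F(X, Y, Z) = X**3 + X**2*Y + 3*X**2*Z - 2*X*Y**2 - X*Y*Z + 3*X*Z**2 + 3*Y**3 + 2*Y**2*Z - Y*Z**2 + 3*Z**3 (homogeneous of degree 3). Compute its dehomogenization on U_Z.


f(x, y) = x**3 + x**2*y + 3*x**2 - 2*x*y**2 - x*y + 3*x + 3*y**3 + 2*y**2 - y + 3

On U_Z we set Z = 1. Each monomial c·X^i·Y^j·Z^k in F becomes c·x^i·y^j·1^k = c·x^i·y^j.
Substituting Z = 1: F(X, Y, 1) = x**3 + x**2*y + 3*x**2 - 2*x*y**2 - x*y + 3*x + 3*y**3 + 2*y**2 - y + 3.
Note: deg(f) ≤ deg(F) = 3; strict inequality happens when F is divisible by Z (lost terms).


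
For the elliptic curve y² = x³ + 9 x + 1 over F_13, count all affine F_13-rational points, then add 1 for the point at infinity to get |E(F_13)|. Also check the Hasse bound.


Affine points = {(0, 1), (0, 12), (2, 1), (2, 12), (3, 4), (3, 9), (4, 6), (4, 7), (7, 2), (7, 11), (8, 0), (10, 5), (10, 8), (11, 1), (11, 12), (12, 2), (12, 11)}; affine count = 17; |E(F_13)| = 18.

Discriminant check: Δ ∝ 4a³ + 27b² = 4·9³ + 27·1² = 4·729 + 27·1 ≡ 5 (mod 13). Nonzero ⇒ E is nonsingular.
For each x ∈ F_13, compute rhs = x³ + 9·x + 1 mod 13, then count y ∈ F_13 with y² ≡ rhs.
  x = 0: rhs = 1, matching y values: 1, 12 (2 points).
  x = 1: rhs = 11, matching y values: none (0 points).
  x = 2: rhs = 1, matching y values: 1, 12 (2 points).
  x = 3: rhs = 3, matching y values: 4, 9 (2 points).
  x = 4: rhs = 10, matching y values: 6, 7 (2 points).
  x = 5: rhs = 2, matching y values: none (0 points).
  x = 6: rhs = 11, matching y values: none (0 points).
  x = 7: rhs = 4, matching y values: 2, 11 (2 points).
  x = 8: rhs = 0, matching y values: 0 (1 points).
  x = 9: rhs = 5, matching y values: none (0 points).
  x = 10: rhs = 12, matching y values: 5, 8 (2 points).
  x = 11: rhs = 1, matching y values: 1, 12 (2 points).
  x = 12: rhs = 4, matching y values: 2, 11 (2 points).
Total affine count: 17.
Full point count |E(F_13)| = 17 + 1 = 18.
Hasse bound: |18 − (13+1)| = |4| = 4 ≤ 2√13 ≈ 7.2111 ✓.


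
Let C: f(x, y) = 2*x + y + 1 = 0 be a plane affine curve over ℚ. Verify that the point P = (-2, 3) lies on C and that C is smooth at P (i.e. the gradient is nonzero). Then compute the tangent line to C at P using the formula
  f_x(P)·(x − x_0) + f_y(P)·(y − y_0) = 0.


Tangent line at P: 2*x + y + 1 = 0.

Step 1: f(-2, 3) = 0, so P lies on C.
Step 2: partial derivatives
  f_x(x, y) = 2, f_y(x, y) = 1.
  f_x(P) = 2, f_y(P) = 1 (gradient nonzero, so P is smooth).
Step 3: tangent line at P: 2·(x − -2) + 1·(y − 3) = 0.
Expanding: 2*x + y + 1 = 0.


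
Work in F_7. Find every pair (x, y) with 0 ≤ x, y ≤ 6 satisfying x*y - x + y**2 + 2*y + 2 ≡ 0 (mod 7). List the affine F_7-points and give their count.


Affine F_7-points: {(2, 0), (2, 3), (3, 4), (3, 5), (4, 2), (4, 6)}; count = 6.

For each of the 49 pairs (x, y) ∈ F_7², evaluate f(x, y) mod 7. Record the zeros.
  x = 0: [0↦2, 1↦5, 2↦3, 3↦3, 4↦5, 5↦2, 6↦1]  zeros at y ∈ ∅
  x = 1: [0↦1, 1↦5, 2↦4, 3↦5, 4↦1, 5↦6, 6↦6]  zeros at y ∈ ∅
  x = 2: [0↦0, 1↦5, 2↦5, 3↦0, 4↦4, 5↦3, 6↦4]  zeros at y ∈ {0, 3}
  x = 3: [0↦6, 1↦5, 2↦6, 3↦2, 4↦0, 5↦0, 6↦2]  zeros at y ∈ {4, 5}
  x = 4: [0↦5, 1↦5, 2↦0, 3↦4, 4↦3, 5↦4, 6↦0]  zeros at y ∈ {2, 6}
  x = 5: [0↦4, 1↦5, 2↦1, 3↦6, 4↦6, 5↦1, 6↦5]  zeros at y ∈ ∅
  x = 6: [0↦3, 1↦5, 2↦2, 3↦1, 4↦2, 5↦5, 6↦3]  zeros at y ∈ ∅
Collecting zeros: affine points = {(2, 0), (2, 3), (3, 4), (3, 5), (4, 2), (4, 6)}.
Total count |C(F_7)_aff| = 6.


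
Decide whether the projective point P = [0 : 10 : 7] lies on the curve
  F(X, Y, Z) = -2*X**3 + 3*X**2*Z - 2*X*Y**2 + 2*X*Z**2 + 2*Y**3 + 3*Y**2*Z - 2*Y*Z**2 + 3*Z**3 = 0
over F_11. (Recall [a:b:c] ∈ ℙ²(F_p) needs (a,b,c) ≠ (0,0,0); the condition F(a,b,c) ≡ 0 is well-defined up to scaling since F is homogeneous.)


F(0,10,7) ≡ 2 (mod 11); P is NOT on the curve.

Evaluate F(0, 10, 7) term-by-term (mod 11).
  -2*X**3 ↦ -2·0·1·1 = 0
  3*X**2*Z ↦ 3·0·1·7 = 0
  -2*X*Y**2 ↦ -2·0·100·1 = 0
  2*X*Z**2 ↦ 2·0·1·49 = 0
  2*Y**3 ↦ 2·1·1000·1 = 2000
  3*Y**2*Z ↦ 3·1·100·7 = 2100
  -2*Y*Z**2 ↦ -2·1·10·49 = -980
  3*Z**3 ↦ 3·1·1·343 = 1029
Sum: F(0, 10, 7) = (0) + (0) + (0) + (0) + (2000) + (2100) + (-980) + (1029) = 4149.
Reducing mod 11: 4149 ≡ 2 (mod 11).
Since F(a, b, c) ≡ 2 ≠ 0 (mod 11), P does NOT lie on the curve.


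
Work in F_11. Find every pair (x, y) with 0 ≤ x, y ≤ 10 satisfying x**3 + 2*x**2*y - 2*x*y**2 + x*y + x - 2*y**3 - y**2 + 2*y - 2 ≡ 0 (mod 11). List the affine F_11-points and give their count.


Affine F_11-points: {(1, 0), (1, 1), (1, 3), (2, 3), (3, 10), (4, 0), (4, 6), (5, 8), (6, 0), (9, 2), (9, 7), (9, 9)}; count = 12.

For each of the 121 pairs (x, y) ∈ F_11², evaluate f(x, y) mod 11. Record the zeros.
  x = 0: [0↦9, 1↦8, 2↦4, 3↦7, 4↦5, 5↦8, 6↦4, 7↦3, 8↦4, 9↦6, 10↦8]  zeros at y ∈ ∅
  x = 1: [0↦0, 1↦0, 2↦4, 3↦0, 4↦9, 5↦8, 6↦7, 7↦5, 8↦1, 9↦5, 10↦5]  zeros at y ∈ {0, 1, 3}
  x = 2: [0↦8, 1↦2, 2↦7, 3↦0, 4↦2, 5↦1, 6↦7, 7↦8, 8↦3, 9↦2, 10↦4]  zeros at y ∈ {3}
  x = 3: [0↦6, 1↦9, 2↦8, 3↦2, 4↦1, 5↦4, 6↦10, 7↦7, 8↦5, 9↦3, 10↦0]  zeros at y ∈ {10}
  x = 4: [0↦0, 1↦5, 2↦2, 3↦1, 4↦1, 5↦1, 6↦0, 7↦8, 8↦2, 9↦3, 10↦10]  zeros at y ∈ {0, 6}
  x = 5: [0↦7, 1↦7, 2↦6, 3↦3, 4↦8, 5↦9, 6↦5, 7↦6, 8↦0, 9↦8, 10↦7]  zeros at y ∈ {8}
  x = 6: [0↦0, 1↦10, 2↦4, 3↦3, 4↦6, 5↦1, 6↦9, 7↦7, 8↦5, 9↦2, 10↦8]  zeros at y ∈ {0}
  x = 7: [0↦7, 1↦9, 2↦2, 3↦7, 4↦1, 5↦5, 6↦7, 7↦6, 8↦1, 9↦2, 10↦8]  zeros at y ∈ ∅
  x = 8: [0↦1, 1↦10, 2↦6, 3↦10, 4↦10, 5↦5, 6↦5, 7↦9, 8↦5, 9↦3, 10↦2]  zeros at y ∈ ∅
  x = 9: [0↦10, 1↦8, 2↦0, 3↦7, 4↦6, 5↦7, 6↦9, 7↦0, 8↦1, 9↦0, 10↦7]  zeros at y ∈ {2, 7, 9}
  x = 10: [0↦7, 1↦9, 2↦1, 3↦4, 4↦6, 5↦6, 6↦3, 7↦7, 8↦6, 9↦10, 10↦7]  zeros at y ∈ ∅
Collecting zeros: affine points = {(1, 0), (1, 1), (1, 3), (2, 3), (3, 10), (4, 0), (4, 6), (5, 8), (6, 0), (9, 2), (9, 7), (9, 9)}.
Total count |C(F_11)_aff| = 12.


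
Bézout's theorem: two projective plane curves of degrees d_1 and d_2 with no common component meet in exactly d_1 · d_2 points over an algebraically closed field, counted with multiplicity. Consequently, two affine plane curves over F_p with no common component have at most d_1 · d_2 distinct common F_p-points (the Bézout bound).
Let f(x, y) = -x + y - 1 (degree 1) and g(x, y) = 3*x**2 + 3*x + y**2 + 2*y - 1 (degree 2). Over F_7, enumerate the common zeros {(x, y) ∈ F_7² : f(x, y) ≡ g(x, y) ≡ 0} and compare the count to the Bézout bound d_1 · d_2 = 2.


Common zeros: ∅; count = 0; Bézout bound = 2.

deg(f) = 1, deg(g) = 2, so Bézout bound = 2.
Scan x ∈ F_7. For each x, list the y ∈ F_7 with f(x, y) ≡ 0 and those with g(x, y) ≡ 0 (mod 7); the common zeros in that column are the intersection.
  x = 0: f ≡ 0 at y ∈ {1}; g ≡ 0 at y ∈ {2, 3}; common: ∅.
  x = 1: f ≡ 0 at y ∈ {2}; g ≡ 0 at y ∈ ∅; common: ∅.
  x = 2: f ≡ 0 at y ∈ {3}; g ≡ 0 at y ∈ ∅; common: ∅.
  x = 3: f ≡ 0 at y ∈ {4}; g ≡ 0 at y ∈ {0, 5}; common: ∅.
  x = 4: f ≡ 0 at y ∈ {5}; g ≡ 0 at y ∈ ∅; common: ∅.
  x = 5: f ≡ 0 at y ∈ {6}; g ≡ 0 at y ∈ ∅; common: ∅.
  x = 6: f ≡ 0 at y ∈ {0}; g ≡ 0 at y ∈ {2, 3}; common: ∅.
Collecting: common zeros = ∅, so the count is 0.
Comparison with the Bézout bound: 0 ≤ 2 = deg(f)·deg(g), as expected for curves with no common component (the affine F_7-count falls short of the bound because intersections may lie at infinity, over extension fields, or carry multiplicity).


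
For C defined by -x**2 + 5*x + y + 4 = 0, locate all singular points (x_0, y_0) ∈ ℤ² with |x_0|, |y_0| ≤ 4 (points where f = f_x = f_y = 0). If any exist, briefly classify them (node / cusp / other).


No singular points in the scanned grid; C is smooth there.

Compute partial derivatives:
  f_x = 5 - 2*x.
  f_y = 1.
f_y = 1 is a nonzero constant, so f_y never vanishes: no point (x, y) can satisfy f = f_x = f_y = 0. In particular no (x, y) ∈ {−4, ..., 4}² is singular; the curve is smooth.


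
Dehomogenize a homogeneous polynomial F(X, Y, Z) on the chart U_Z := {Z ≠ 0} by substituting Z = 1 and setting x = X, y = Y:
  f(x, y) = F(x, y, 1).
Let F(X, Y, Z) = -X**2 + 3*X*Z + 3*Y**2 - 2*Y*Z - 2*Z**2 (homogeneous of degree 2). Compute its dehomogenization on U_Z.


f(x, y) = -x**2 + 3*x + 3*y**2 - 2*y - 2

On U_Z we set Z = 1. Each monomial c·X^i·Y^j·Z^k in F becomes c·x^i·y^j·1^k = c·x^i·y^j.
Substituting Z = 1: F(X, Y, 1) = -x**2 + 3*x + 3*y**2 - 2*y - 2.
Note: deg(f) ≤ deg(F) = 2; strict inequality happens when F is divisible by Z (lost terms).


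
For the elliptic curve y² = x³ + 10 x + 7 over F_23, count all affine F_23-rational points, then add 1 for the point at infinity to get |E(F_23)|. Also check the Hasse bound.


Affine points = {(1, 8), (1, 15), (2, 9), (2, 14), (3, 8), (3, 15), (7, 11), (7, 12), (8, 1), (8, 22), (10, 7), (10, 16), (14, 4), (14, 19), (15, 6), (15, 17), (16, 10), (16, 13), (18, 4), (18, 19), (19, 8), (19, 15), (21, 5), (21, 18)}; affine count = 24; |E(F_23)| = 25.

Discriminant check: Δ ∝ 4a³ + 27b² = 4·10³ + 27·7² = 4·1000 + 27·49 ≡ 10 (mod 23). Nonzero ⇒ E is nonsingular.
For each x ∈ F_23, compute rhs = x³ + 10·x + 7 mod 23, then count y ∈ F_23 with y² ≡ rhs.
  x = 0: rhs = 7, matching y values: none (0 points).
  x = 1: rhs = 18, matching y values: 8, 15 (2 points).
  x = 2: rhs = 12, matching y values: 9, 14 (2 points).
  x = 3: rhs = 18, matching y values: 8, 15 (2 points).
  x = 4: rhs = 19, matching y values: none (0 points).
  x = 5: rhs = 21, matching y values: none (0 points).
  x = 6: rhs = 7, matching y values: none (0 points).
  x = 7: rhs = 6, matching y values: 11, 12 (2 points).
  x = 8: rhs = 1, matching y values: 1, 22 (2 points).
  x = 9: rhs = 21, matching y values: none (0 points).
  x = 10: rhs = 3, matching y values: 7, 16 (2 points).
  x = 11: rhs = 22, matching y values: none (0 points).
  x = 12: rhs = 15, matching y values: none (0 points).
  x = 13: rhs = 11, matching y values: none (0 points).
  x = 14: rhs = 16, matching y values: 4, 19 (2 points).
  x = 15: rhs = 13, matching y values: 6, 17 (2 points).
  x = 16: rhs = 8, matching y values: 10, 13 (2 points).
  x = 17: rhs = 7, matching y values: none (0 points).
  x = 18: rhs = 16, matching y values: 4, 19 (2 points).
  x = 19: rhs = 18, matching y values: 8, 15 (2 points).
  x = 20: rhs = 19, matching y values: none (0 points).
  x = 21: rhs = 2, matching y values: 5, 18 (2 points).
  x = 22: rhs = 19, matching y values: none (0 points).
Total affine count: 24.
Full point count |E(F_23)| = 24 + 1 = 25.
Hasse bound: |25 − (23+1)| = |1| = 1 ≤ 2√23 ≈ 9.5917 ✓.


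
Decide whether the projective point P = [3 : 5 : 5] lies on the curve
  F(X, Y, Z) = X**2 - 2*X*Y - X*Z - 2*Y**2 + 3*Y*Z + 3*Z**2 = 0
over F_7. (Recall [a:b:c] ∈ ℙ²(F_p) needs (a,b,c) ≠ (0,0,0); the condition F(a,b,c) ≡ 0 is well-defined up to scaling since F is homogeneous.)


F(3,5,5) ≡ 1 (mod 7); P is NOT on the curve.

Evaluate F(3, 5, 5) term-by-term (mod 7).
  X**2 ↦ 1·9·1·1 = 9
  -2*X*Y ↦ -2·3·5·1 = -30
  -X*Z ↦ -1·3·1·5 = -15
  -2*Y**2 ↦ -2·1·25·1 = -50
  3*Y*Z ↦ 3·1·5·5 = 75
  3*Z**2 ↦ 3·1·1·25 = 75
Sum: F(3, 5, 5) = (9) + (-30) + (-15) + (-50) + (75) + (75) = 64.
Reducing mod 7: 64 ≡ 1 (mod 7).
Since F(a, b, c) ≡ 1 ≠ 0 (mod 7), P does NOT lie on the curve.


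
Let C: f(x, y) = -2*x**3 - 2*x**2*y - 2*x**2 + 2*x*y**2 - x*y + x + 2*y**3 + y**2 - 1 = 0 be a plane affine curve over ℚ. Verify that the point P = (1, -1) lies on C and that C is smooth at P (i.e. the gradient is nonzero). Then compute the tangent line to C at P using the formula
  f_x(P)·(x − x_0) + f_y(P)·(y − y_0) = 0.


Tangent line at P: -2*x - 3*y - 1 = 0.

Step 1: f(1, -1) = 0, so P lies on C.
Step 2: partial derivatives
  f_x(x, y) = -6*x**2 - 4*x*y - 4*x + 2*y**2 - y + 1, f_y(x, y) = -2*x**2 + 4*x*y - x + 6*y**2 + 2*y.
  f_x(P) = -2, f_y(P) = -3 (gradient nonzero, so P is smooth).
Step 3: tangent line at P: -2·(x − 1) + -3·(y − -1) = 0.
Expanding: -2*x - 3*y - 1 = 0.
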